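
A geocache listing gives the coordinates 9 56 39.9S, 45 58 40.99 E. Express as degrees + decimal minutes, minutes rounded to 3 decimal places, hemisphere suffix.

9° 56.665′ S, 45° 58.683′ E

φ: 56 + 39.9/60 = 56.66500′
λ: 58 + 40.99/60 = 58.68317′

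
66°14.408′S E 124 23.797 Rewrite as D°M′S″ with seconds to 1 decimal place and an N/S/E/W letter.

φ: 14.40800′ → 14′ and 0.40800 × 60 = 24.480″
Lon: fractional minutes 0.79700 × 60 = 47.820″

66°14′24.5″ S, 124°23′47.8″ E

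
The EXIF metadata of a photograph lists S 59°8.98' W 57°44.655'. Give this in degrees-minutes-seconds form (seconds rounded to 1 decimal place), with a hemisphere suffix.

φ: 8.98000′ → 8′ and 0.98000 × 60 = 58.800″
Longitude: 44.65500′ → 44′ and 0.65500 × 60 = 39.300″

59°08′58.8″ S, 57°44′39.3″ W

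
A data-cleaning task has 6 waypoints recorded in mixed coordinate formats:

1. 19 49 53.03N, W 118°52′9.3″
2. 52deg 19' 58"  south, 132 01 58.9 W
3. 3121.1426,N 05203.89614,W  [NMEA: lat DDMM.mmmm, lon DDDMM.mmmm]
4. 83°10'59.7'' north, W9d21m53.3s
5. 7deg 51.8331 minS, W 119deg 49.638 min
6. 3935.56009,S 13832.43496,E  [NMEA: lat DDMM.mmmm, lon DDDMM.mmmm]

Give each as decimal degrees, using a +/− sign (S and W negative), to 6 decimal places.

Point 1:
  Lat: 49′ + 53.03″ = 49.88383′; 19 + 49.88383/60 = 19.8313972
  N ⇒ keep positive
  Lon: 118 + 52/60 + 9.3/3600 = 118.8692500
  W ⇒ negate
Point 2:
  Latitude: 52 + 19/60 + 58/3600 = 52.3327778
  S → negative
  Longitude: 1′ + 58.9″ = 1.98167′; 132 + 1.98167/60 = 132.0330278
  hemisphere W, so the sign is −
Point 3:
  φ: degrees = first 2 digits = 31, minutes = 21.1426; 31 + 21.1426/60 = 31.3523767
  N ⇒ keep positive
  λ: split at 3 digits → 052° and 3.89614′; 52 + 3.89614/60 = 52.0649357
  W → negative
Point 4:
  Latitude: 83 + 10/60 + 59.7/3600 = 83.1832500
  N → positive
  Longitude: 9 + 21/60 + 53.3/3600 = 9.3648056
  W ⇒ negate
Point 5:
  Lat: 51.8331′ = 0.863885°; total 7.8638850
  S ⇒ negate
  Longitude: 49.638′ = 0.827300°; total 119.8273000
  W → negative
Point 6:
  Lat: split at 2 digits → 39° and 35.56009′; 39 + 35.56009/60 = 39.5926682
  S → negative
  Lon: split at 3 digits → 138° and 32.43496′; 138 + 32.43496/60 = 138.5405827
  E ⇒ keep positive

1. 19.831397, -118.869250
2. -52.332778, -132.033028
3. 31.352377, -52.064936
4. 83.183250, -9.364806
5. -7.863885, -119.827300
6. -39.592668, 138.540583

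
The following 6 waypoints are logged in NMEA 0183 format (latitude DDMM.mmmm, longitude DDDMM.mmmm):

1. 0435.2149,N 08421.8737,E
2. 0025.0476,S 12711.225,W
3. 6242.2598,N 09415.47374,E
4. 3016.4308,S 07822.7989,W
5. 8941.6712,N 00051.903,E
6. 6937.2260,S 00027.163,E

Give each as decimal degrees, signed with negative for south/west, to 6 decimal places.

Point 1:
  Latitude: split at 2 digits → 04° and 35.2149′; 4 + 35.2149/60 = 4.5869150
  N → positive
  Lon: split at 3 digits → 084° and 21.8737′; 84 + 21.8737/60 = 84.3645617
  E ⇒ keep positive
Point 2:
  Latitude: split at 2 digits → 00° and 25.0476′; 0 + 25.0476/60 = 0.4174600
  S → negative
  Lon: split at 3 digits → 127° and 11.225′; 127 + 11.225/60 = 127.1870833
  W → negative
Point 3:
  Lat: degrees = first 2 digits = 62, minutes = 42.2598; 62 + 42.2598/60 = 62.7043300
  N → positive
  Lon: degrees = first 3 digits = 94, minutes = 15.47374; 94 + 15.47374/60 = 94.2578957
  E ⇒ keep positive
Point 4:
  Lat: degrees = first 2 digits = 30, minutes = 16.4308; 30 + 16.4308/60 = 30.2738467
  S ⇒ negate
  λ: degrees = first 3 digits = 78, minutes = 22.7989; 78 + 22.7989/60 = 78.3799817
  W ⇒ negate
Point 5:
  φ: degrees = first 2 digits = 89, minutes = 41.6712; 89 + 41.6712/60 = 89.6945200
  N ⇒ keep positive
  λ: degrees = first 3 digits = 0, minutes = 51.903; 0 + 51.903/60 = 0.8650500
  E → positive
Point 6:
  φ: degrees = first 2 digits = 69, minutes = 37.226; 69 + 37.226/60 = 69.6204333
  S → negative
  Lon: split at 3 digits → 000° and 27.163′; 0 + 27.163/60 = 0.4527167
  E → positive

1. 4.586915, 84.364562
2. -0.417460, -127.187083
3. 62.704330, 94.257896
4. -30.273847, -78.379982
5. 89.694520, 0.865050
6. -69.620433, 0.452717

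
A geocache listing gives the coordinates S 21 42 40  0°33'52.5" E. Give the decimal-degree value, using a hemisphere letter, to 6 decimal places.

Latitude: 21 + 42/60 + 40/3600 = 21.7111111
Lon: 0° + 33/60 + 52.5/3600 = 0 + 0.550000 + 0.014583 = 0.5645833

21.711111° S, 0.564583° E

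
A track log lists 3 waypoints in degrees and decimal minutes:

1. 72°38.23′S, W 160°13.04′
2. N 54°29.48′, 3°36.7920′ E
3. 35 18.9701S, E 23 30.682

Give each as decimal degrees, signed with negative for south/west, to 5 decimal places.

Point 1:
  Lat: 38.23′ = 0.637167°; total 72.637167
  S ⇒ negate
  Longitude: 13.04′ = 0.217333°; total 160.217333
  hemisphere W, so the sign is −
Point 2:
  φ: 54 + 29.48/60 = 54.491333
  N → positive
  Lon: 3 + 36.792/60 = 3.613200
  E ⇒ keep positive
Point 3:
  Lat: 35 + 18.9701/60 = 35.316168
  hemisphere S, so the sign is −
  Longitude: 30.682′ = 0.511367°; total 23.511367
  E → positive

1. -72.63717, -160.21733
2. 54.49133, 3.61320
3. -35.31617, 23.51137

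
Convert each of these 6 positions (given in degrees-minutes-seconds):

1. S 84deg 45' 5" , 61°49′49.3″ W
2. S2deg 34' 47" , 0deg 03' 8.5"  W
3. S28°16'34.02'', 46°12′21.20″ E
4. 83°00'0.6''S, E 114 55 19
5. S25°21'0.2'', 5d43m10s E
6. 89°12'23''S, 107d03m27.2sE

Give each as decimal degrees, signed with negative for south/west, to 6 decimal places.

Point 1:
  Latitude: 45′ + 5″ = 45.08333′; 84 + 45.08333/60 = 84.7513889
  S → negative
  λ: 61 + 49/60 + 49.3/3600 = 61.8303611
  W → negative
Point 2:
  φ: 34′ + 47″ = 34.78333′; 2 + 34.78333/60 = 2.5797222
  S ⇒ negate
  λ: 0° + 3/60 + 8.5/3600 = 0 + 0.050000 + 0.002361 = 0.0523611
  hemisphere W, so the sign is −
Point 3:
  Lat: 28° + 16/60 + 34.02/3600 = 28 + 0.266667 + 0.009450 = 28.2761167
  S ⇒ negate
  Longitude: 46° + 12/60 + 21.2/3600 = 46 + 0.200000 + 0.005889 = 46.2058889
  E ⇒ keep positive
Point 4:
  Lat: 83 + 0/60 + 0.6/3600 = 83.0001667
  hemisphere S, so the sign is −
  Lon: 55′ + 19″ = 55.31667′; 114 + 55.31667/60 = 114.9219444
  E ⇒ keep positive
Point 5:
  Lat: 21′ + 0.2″ = 21.00333′; 25 + 21.00333/60 = 25.3500556
  S → negative
  Lon: 5 + 43/60 + 10/3600 = 5.7194444
  E → positive
Point 6:
  Lat: 89 + 12/60 + 23/3600 = 89.2063889
  S → negative
  Longitude: 107° + 3/60 + 27.2/3600 = 107 + 0.050000 + 0.007556 = 107.0575556
  E ⇒ keep positive

1. -84.751389, -61.830361
2. -2.579722, -0.052361
3. -28.276117, 46.205889
4. -83.000167, 114.921944
5. -25.350056, 5.719444
6. -89.206389, 107.057556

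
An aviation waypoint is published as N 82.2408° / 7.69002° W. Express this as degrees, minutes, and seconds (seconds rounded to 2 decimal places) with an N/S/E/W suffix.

Latitude: 0.240800° → 14.44800′; 0.44800 × 60 = 26.8800″
Longitude: whole degrees 7; 41.40120′ → 41′ and 24.0720″

82°14′26.88″ N, 7°41′24.07″ W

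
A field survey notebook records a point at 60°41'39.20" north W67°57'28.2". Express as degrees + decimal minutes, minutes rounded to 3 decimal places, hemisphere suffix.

60° 41.653′ N, 67° 57.470′ W

Lat: 41 + 39.2/60 = 41.65333′
Lon: seconds/60 = 0.47000; minutes = 57 + 0.47000 = 57.47000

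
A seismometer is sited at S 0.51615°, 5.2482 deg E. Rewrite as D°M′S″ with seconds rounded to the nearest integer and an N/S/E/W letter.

0°30′58″ S, 5°14′54″ E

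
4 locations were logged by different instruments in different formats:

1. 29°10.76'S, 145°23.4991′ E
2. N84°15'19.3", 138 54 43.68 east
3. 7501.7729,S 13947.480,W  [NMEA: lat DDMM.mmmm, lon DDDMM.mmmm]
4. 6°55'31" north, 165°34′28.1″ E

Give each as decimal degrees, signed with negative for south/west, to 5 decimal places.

1. -29.17933, 145.39165
2. 84.25536, 138.91213
3. -75.02955, -139.79133
4. 6.92528, 165.57447

Point 1:
  Latitude: 29 + 10.76/60 = 29.179333
  S ⇒ negate
  λ: 23.4991′ = 0.391652°; total 145.391652
  E ⇒ keep positive
Point 2:
  φ: 15′ + 19.3″ = 15.32167′; 84 + 15.32167/60 = 84.255361
  N ⇒ keep positive
  Longitude: 54′ + 43.68″ = 54.72800′; 138 + 54.72800/60 = 138.912133
  E ⇒ keep positive
Point 3:
  Latitude: degrees = first 2 digits = 75, minutes = 1.7729; 75 + 1.7729/60 = 75.029548
  S → negative
  Lon: split at 3 digits → 139° and 47.48′; 139 + 47.48/60 = 139.791333
  W → negative
Point 4:
  φ: 6° + 55/60 + 31/3600 = 6 + 0.916667 + 0.008611 = 6.925278
  N → positive
  Longitude: 165 + 34/60 + 28.1/3600 = 165.574472
  E → positive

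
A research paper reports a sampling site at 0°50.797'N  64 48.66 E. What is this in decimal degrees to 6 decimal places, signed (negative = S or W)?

0.846617, 64.811000

Lat: 50.797′ = 0.846617°; total 0.8466167
N ⇒ keep positive
Longitude: 64 + 48.66/60 = 64.8110000
E ⇒ keep positive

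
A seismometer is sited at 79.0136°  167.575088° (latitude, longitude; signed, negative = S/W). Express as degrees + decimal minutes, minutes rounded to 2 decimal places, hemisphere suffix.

79° 0.82′ N, 167° 34.51′ E

φ: minutes = (79.013600 − 79) × 60 = 0.8160
Lon: fractional part 0.575088 → 34.5053 minutes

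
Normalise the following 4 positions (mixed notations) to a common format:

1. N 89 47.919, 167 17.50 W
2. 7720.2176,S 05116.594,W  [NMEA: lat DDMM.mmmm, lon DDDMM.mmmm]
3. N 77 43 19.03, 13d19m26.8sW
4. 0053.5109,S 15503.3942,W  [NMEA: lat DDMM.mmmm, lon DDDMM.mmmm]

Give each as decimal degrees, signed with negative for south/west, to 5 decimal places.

Point 1:
  Latitude: 47.919′ = 0.798650°; total 89.798650
  N → positive
  Longitude: 167 + 17.5/60 = 167.291667
  W → negative
Point 2:
  Lat: split at 2 digits → 77° and 20.2176′; 77 + 20.2176/60 = 77.336960
  S ⇒ negate
  Lon: split at 3 digits → 051° and 16.594′; 51 + 16.594/60 = 51.276567
  W → negative
Point 3:
  Latitude: 77 + 43/60 + 19.03/3600 = 77.721953
  N → positive
  Longitude: 13 + 19/60 + 26.8/3600 = 13.324111
  hemisphere W, so the sign is −
Point 4:
  Lat: split at 2 digits → 00° and 53.5109′; 0 + 53.5109/60 = 0.891848
  hemisphere S, so the sign is −
  Lon: split at 3 digits → 155° and 3.3942′; 155 + 3.3942/60 = 155.056570
  hemisphere W, so the sign is −

1. 89.79865, -167.29167
2. -77.33696, -51.27657
3. 77.72195, -13.32411
4. -0.89185, -155.05657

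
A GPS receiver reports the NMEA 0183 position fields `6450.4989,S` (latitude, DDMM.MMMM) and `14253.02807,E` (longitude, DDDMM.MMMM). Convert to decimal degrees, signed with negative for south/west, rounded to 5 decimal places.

φ: split at 2 digits → 64° and 50.4989′; 64 + 50.4989/60 = 64.841648
S → negative
Longitude: degrees = first 3 digits = 142, minutes = 53.02807; 142 + 53.02807/60 = 142.883801
E → positive

-64.84165, 142.88380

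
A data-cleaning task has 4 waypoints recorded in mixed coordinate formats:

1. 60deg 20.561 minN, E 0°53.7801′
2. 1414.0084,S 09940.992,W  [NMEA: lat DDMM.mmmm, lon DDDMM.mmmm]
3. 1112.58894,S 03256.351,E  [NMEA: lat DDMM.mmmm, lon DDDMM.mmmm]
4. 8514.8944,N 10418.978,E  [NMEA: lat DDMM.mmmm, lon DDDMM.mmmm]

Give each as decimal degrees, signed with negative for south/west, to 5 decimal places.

Point 1:
  Latitude: 20.561′ = 0.342683°; total 60.342683
  N ⇒ keep positive
  Lon: 53.7801′ = 0.896335°; total 0.896335
  E → positive
Point 2:
  Latitude: split at 2 digits → 14° and 14.0084′; 14 + 14.0084/60 = 14.233473
  hemisphere S, so the sign is −
  λ: degrees = first 3 digits = 99, minutes = 40.992; 99 + 40.992/60 = 99.683200
  W ⇒ negate
Point 3:
  φ: split at 2 digits → 11° and 12.58894′; 11 + 12.58894/60 = 11.209816
  hemisphere S, so the sign is −
  Lon: degrees = first 3 digits = 32, minutes = 56.351; 32 + 56.351/60 = 32.939183
  E ⇒ keep positive
Point 4:
  Lat: split at 2 digits → 85° and 14.8944′; 85 + 14.8944/60 = 85.248240
  N → positive
  Lon: degrees = first 3 digits = 104, minutes = 18.978; 104 + 18.978/60 = 104.316300
  E → positive

1. 60.34268, 0.89634
2. -14.23347, -99.68320
3. -11.20982, 32.93918
4. 85.24824, 104.31630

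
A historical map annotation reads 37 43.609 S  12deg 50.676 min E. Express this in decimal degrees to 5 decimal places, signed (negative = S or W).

Latitude: 37 + 43.609/60 = 37.726817
hemisphere S, so the sign is −
Lon: 12 + 50.676/60 = 12.844600
E → positive

-37.72682, 12.84460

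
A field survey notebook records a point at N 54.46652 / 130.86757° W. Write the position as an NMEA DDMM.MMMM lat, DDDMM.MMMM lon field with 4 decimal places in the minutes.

Lat: minutes = (54.466520 − 54) × 60 = 27.991200
Lon: minutes = (130.867570 − 130) × 60 = 52.054200

5427.9912,N / 13052.0542,W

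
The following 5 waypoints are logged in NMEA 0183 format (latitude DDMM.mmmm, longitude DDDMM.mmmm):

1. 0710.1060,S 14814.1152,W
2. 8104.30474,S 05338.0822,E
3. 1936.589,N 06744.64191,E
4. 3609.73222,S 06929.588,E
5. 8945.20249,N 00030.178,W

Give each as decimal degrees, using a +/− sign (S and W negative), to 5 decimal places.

Point 1:
  φ: split at 2 digits → 07° and 10.106′; 7 + 10.106/60 = 7.168433
  S → negative
  λ: split at 3 digits → 148° and 14.1152′; 148 + 14.1152/60 = 148.235253
  W → negative
Point 2:
  φ: degrees = first 2 digits = 81, minutes = 4.30474; 81 + 4.30474/60 = 81.071746
  S ⇒ negate
  λ: split at 3 digits → 053° and 38.0822′; 53 + 38.0822/60 = 53.634703
  E → positive
Point 3:
  Lat: degrees = first 2 digits = 19, minutes = 36.589; 19 + 36.589/60 = 19.609817
  N ⇒ keep positive
  Lon: degrees = first 3 digits = 67, minutes = 44.64191; 67 + 44.64191/60 = 67.744032
  E → positive
Point 4:
  Lat: degrees = first 2 digits = 36, minutes = 9.73222; 36 + 9.73222/60 = 36.162204
  S → negative
  λ: split at 3 digits → 069° and 29.588′; 69 + 29.588/60 = 69.493133
  E → positive
Point 5:
  Lat: split at 2 digits → 89° and 45.20249′; 89 + 45.20249/60 = 89.753375
  N ⇒ keep positive
  λ: degrees = first 3 digits = 0, minutes = 30.178; 0 + 30.178/60 = 0.502967
  hemisphere W, so the sign is −

1. -7.16843, -148.23525
2. -81.07175, 53.63470
3. 19.60982, 67.74403
4. -36.16220, 69.49313
5. 89.75337, -0.50297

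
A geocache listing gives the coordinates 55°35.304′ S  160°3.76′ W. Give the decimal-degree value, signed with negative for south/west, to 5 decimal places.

Lat: 55 + 35.304/60 = 55.588400
hemisphere S, so the sign is −
Longitude: 3.76′ = 0.062667°; total 160.062667
W → negative

-55.58840, -160.06267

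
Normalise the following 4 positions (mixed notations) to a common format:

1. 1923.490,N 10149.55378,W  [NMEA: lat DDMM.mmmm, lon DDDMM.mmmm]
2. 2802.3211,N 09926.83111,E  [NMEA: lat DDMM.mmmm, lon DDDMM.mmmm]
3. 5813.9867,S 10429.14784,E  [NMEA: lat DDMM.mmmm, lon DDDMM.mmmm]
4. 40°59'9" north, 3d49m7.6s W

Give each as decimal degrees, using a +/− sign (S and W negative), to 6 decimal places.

1. 19.391500, -101.825896
2. 28.038685, 99.447185
3. -58.233112, 104.485797
4. 40.985833, -3.818778

Point 1:
  φ: degrees = first 2 digits = 19, minutes = 23.49; 19 + 23.49/60 = 19.3915000
  N → positive
  λ: degrees = first 3 digits = 101, minutes = 49.55378; 101 + 49.55378/60 = 101.8258963
  W ⇒ negate
Point 2:
  φ: split at 2 digits → 28° and 2.3211′; 28 + 2.3211/60 = 28.0386850
  N ⇒ keep positive
  Longitude: split at 3 digits → 099° and 26.83111′; 99 + 26.83111/60 = 99.4471852
  E → positive
Point 3:
  Latitude: degrees = first 2 digits = 58, minutes = 13.9867; 58 + 13.9867/60 = 58.2331117
  S ⇒ negate
  λ: degrees = first 3 digits = 104, minutes = 29.14784; 104 + 29.14784/60 = 104.4857973
  E ⇒ keep positive
Point 4:
  Lat: 59′ + 9″ = 59.15000′; 40 + 59.15000/60 = 40.9858333
  N → positive
  λ: 3° + 49/60 + 7.6/3600 = 3 + 0.816667 + 0.002111 = 3.8187778
  W ⇒ negate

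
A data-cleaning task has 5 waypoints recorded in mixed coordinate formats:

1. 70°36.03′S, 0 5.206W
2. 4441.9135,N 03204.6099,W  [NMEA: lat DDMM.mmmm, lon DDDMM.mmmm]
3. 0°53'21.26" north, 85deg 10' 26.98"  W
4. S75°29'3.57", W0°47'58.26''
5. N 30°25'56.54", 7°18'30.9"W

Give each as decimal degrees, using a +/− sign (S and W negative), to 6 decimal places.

Point 1:
  Latitude: 70 + 36.03/60 = 70.6005000
  S ⇒ negate
  Lon: 5.206′ = 0.086767°; total 0.0867667
  W ⇒ negate
Point 2:
  φ: degrees = first 2 digits = 44, minutes = 41.9135; 44 + 41.9135/60 = 44.6985583
  N → positive
  Longitude: split at 3 digits → 032° and 4.6099′; 32 + 4.6099/60 = 32.0768317
  hemisphere W, so the sign is −
Point 3:
  Lat: 53′ + 21.26″ = 53.35433′; 0 + 53.35433/60 = 0.8892389
  N → positive
  Lon: 85° + 10/60 + 26.98/3600 = 85 + 0.166667 + 0.007494 = 85.1741611
  W ⇒ negate
Point 4:
  Latitude: 75° + 29/60 + 3.57/3600 = 75 + 0.483333 + 0.000992 = 75.4843250
  S ⇒ negate
  Longitude: 0 + 47/60 + 58.26/3600 = 0.7995167
  W → negative
Point 5:
  Lat: 30 + 25/60 + 56.54/3600 = 30.4323722
  N → positive
  λ: 18′ + 30.9″ = 18.51500′; 7 + 18.51500/60 = 7.3085833
  W ⇒ negate

1. -70.600500, -0.086767
2. 44.698558, -32.076832
3. 0.889239, -85.174161
4. -75.484325, -0.799517
5. 30.432372, -7.308583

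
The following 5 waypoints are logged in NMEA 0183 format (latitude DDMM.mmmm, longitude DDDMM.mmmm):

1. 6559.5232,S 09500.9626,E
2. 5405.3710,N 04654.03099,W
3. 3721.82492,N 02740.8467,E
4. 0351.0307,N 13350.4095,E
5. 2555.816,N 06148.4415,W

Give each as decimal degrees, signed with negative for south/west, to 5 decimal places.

1. -65.99205, 95.01604
2. 54.08952, -46.90052
3. 37.36375, 27.68078
4. 3.85051, 133.84016
5. 25.93027, -61.80736

Point 1:
  Lat: degrees = first 2 digits = 65, minutes = 59.5232; 65 + 59.5232/60 = 65.992053
  hemisphere S, so the sign is −
  Longitude: degrees = first 3 digits = 95, minutes = 0.9626; 95 + 0.9626/60 = 95.016043
  E → positive
Point 2:
  φ: degrees = first 2 digits = 54, minutes = 5.371; 54 + 5.371/60 = 54.089517
  N ⇒ keep positive
  Longitude: split at 3 digits → 046° and 54.03099′; 46 + 54.03099/60 = 46.900517
  W → negative
Point 3:
  Lat: degrees = first 2 digits = 37, minutes = 21.82492; 37 + 21.82492/60 = 37.363749
  N ⇒ keep positive
  Longitude: split at 3 digits → 027° and 40.8467′; 27 + 40.8467/60 = 27.680778
  E → positive
Point 4:
  Latitude: degrees = first 2 digits = 3, minutes = 51.0307; 3 + 51.0307/60 = 3.850512
  N ⇒ keep positive
  λ: degrees = first 3 digits = 133, minutes = 50.4095; 133 + 50.4095/60 = 133.840158
  E → positive
Point 5:
  Lat: split at 2 digits → 25° and 55.816′; 25 + 55.816/60 = 25.930267
  N ⇒ keep positive
  λ: degrees = first 3 digits = 61, minutes = 48.4415; 61 + 48.4415/60 = 61.807358
  W → negative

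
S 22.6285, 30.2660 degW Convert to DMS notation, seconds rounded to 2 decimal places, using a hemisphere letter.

φ: 0.628500 × 60 = 37.71000′ → 37′, remainder × 60 = 42.6000″
Longitude: whole degrees 30; 15.96000′ → 15′ and 57.6000″

22°37′42.60″ S, 30°15′57.60″ W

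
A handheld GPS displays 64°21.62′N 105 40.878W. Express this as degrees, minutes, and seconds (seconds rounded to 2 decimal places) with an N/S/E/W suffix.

Lat: 21.62000′ → 21′ and 0.62000 × 60 = 37.2000″
λ: fractional minutes 0.87800 × 60 = 52.6800″

64°21′37.20″ N, 105°40′52.68″ W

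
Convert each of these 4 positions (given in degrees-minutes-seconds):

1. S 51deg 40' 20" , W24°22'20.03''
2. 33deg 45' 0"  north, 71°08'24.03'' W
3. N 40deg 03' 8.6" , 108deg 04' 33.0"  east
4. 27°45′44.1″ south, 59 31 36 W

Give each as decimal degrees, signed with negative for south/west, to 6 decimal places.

1. -51.672222, -24.372231
2. 33.750000, -71.140008
3. 40.052389, 108.075833
4. -27.762250, -59.526667

Point 1:
  Latitude: 51° + 40/60 + 20/3600 = 51 + 0.666667 + 0.005556 = 51.6722222
  hemisphere S, so the sign is −
  Longitude: 24 + 22/60 + 20.03/3600 = 24.3722306
  W → negative
Point 2:
  φ: 33 + 45/60 + 0/3600 = 33.7500000
  N → positive
  λ: 71° + 8/60 + 24.03/3600 = 71 + 0.133333 + 0.006675 = 71.1400083
  W ⇒ negate
Point 3:
  Lat: 40 + 3/60 + 8.6/3600 = 40.0523889
  N ⇒ keep positive
  Lon: 4′ + 33″ = 4.55000′; 108 + 4.55000/60 = 108.0758333
  E ⇒ keep positive
Point 4:
  φ: 27° + 45/60 + 44.1/3600 = 27 + 0.750000 + 0.012250 = 27.7622500
  S ⇒ negate
  Lon: 31′ + 36″ = 31.60000′; 59 + 31.60000/60 = 59.5266667
  W → negative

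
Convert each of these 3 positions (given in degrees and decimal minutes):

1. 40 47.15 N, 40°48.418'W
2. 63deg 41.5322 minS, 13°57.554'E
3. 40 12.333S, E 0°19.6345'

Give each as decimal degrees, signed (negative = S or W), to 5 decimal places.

1. 40.78583, -40.80697
2. -63.69220, 13.95923
3. -40.20555, 0.32724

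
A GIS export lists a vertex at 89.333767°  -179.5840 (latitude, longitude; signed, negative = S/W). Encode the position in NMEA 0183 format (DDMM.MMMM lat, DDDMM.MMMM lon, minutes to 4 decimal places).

φ: minutes = (89.333767 − 89) × 60 = 20.026020
Longitude is negative → W; |value| = 179.584000
Longitude: 179° + 0.584000 × 60 = 179° 35.040000′

8920.0260,N / 17935.0400,W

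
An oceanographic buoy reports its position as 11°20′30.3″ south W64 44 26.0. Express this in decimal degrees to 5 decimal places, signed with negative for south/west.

Lat: 11 + 20/60 + 30.3/3600 = 11.341750
S ⇒ negate
Longitude: 44′ + 26″ = 44.43333′; 64 + 44.43333/60 = 64.740556
W ⇒ negate

-11.34175, -64.74056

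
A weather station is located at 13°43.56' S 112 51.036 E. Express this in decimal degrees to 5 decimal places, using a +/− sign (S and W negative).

-13.72600, 112.85060

Latitude: 43.56′ = 0.726000°; total 13.726000
S → negative
Longitude: 51.036′ = 0.850600°; total 112.850600
E ⇒ keep positive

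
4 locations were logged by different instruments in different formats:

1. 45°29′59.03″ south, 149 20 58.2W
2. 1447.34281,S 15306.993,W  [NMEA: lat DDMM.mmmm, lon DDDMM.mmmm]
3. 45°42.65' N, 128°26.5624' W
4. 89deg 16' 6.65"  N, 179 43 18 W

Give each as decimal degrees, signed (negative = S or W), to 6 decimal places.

1. -45.499731, -149.349500
2. -14.789047, -153.116550
3. 45.710833, -128.442707
4. 89.268514, -179.721667

Point 1:
  Lat: 29′ + 59.03″ = 29.98383′; 45 + 29.98383/60 = 45.4997306
  S ⇒ negate
  Longitude: 20′ + 58.2″ = 20.97000′; 149 + 20.97000/60 = 149.3495000
  W ⇒ negate
Point 2:
  Lat: degrees = first 2 digits = 14, minutes = 47.34281; 14 + 47.34281/60 = 14.7890468
  hemisphere S, so the sign is −
  λ: split at 3 digits → 153° and 6.993′; 153 + 6.993/60 = 153.1165500
  W → negative
Point 3:
  Lat: 42.65′ = 0.710833°; total 45.7108333
  N ⇒ keep positive
  Lon: 128 + 26.5624/60 = 128.4427067
  hemisphere W, so the sign is −
Point 4:
  Lat: 16′ + 6.65″ = 16.11083′; 89 + 16.11083/60 = 89.2685139
  N → positive
  λ: 43′ + 18″ = 43.30000′; 179 + 43.30000/60 = 179.7216667
  W → negative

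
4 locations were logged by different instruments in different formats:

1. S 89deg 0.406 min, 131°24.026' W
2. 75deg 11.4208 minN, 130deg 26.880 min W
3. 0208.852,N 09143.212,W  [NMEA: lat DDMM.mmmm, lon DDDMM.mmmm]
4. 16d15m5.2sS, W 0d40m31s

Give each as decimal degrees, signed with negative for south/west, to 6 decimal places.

Point 1:
  Lat: 89 + 0.406/60 = 89.0067667
  S → negative
  Lon: 24.026′ = 0.400433°; total 131.4004333
  hemisphere W, so the sign is −
Point 2:
  Latitude: 11.4208′ = 0.190347°; total 75.1903467
  N ⇒ keep positive
  λ: 26.88′ = 0.448000°; total 130.4480000
  W → negative
Point 3:
  Latitude: degrees = first 2 digits = 2, minutes = 8.852; 2 + 8.852/60 = 2.1475333
  N → positive
  λ: degrees = first 3 digits = 91, minutes = 43.212; 91 + 43.212/60 = 91.7202000
  hemisphere W, so the sign is −
Point 4:
  Lat: 16 + 15/60 + 5.2/3600 = 16.2514444
  hemisphere S, so the sign is −
  Longitude: 0 + 40/60 + 31/3600 = 0.6752778
  W ⇒ negate

1. -89.006767, -131.400433
2. 75.190347, -130.448000
3. 2.147533, -91.720200
4. -16.251444, -0.675278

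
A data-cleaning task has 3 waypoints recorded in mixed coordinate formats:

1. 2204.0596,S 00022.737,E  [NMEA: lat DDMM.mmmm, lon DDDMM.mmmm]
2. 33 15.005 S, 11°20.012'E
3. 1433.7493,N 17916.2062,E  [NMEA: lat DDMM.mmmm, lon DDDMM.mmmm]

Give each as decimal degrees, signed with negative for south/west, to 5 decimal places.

1. -22.06766, 0.37895
2. -33.25008, 11.33353
3. 14.56249, 179.27010

Point 1:
  φ: split at 2 digits → 22° and 4.0596′; 22 + 4.0596/60 = 22.067660
  hemisphere S, so the sign is −
  Longitude: split at 3 digits → 000° and 22.737′; 0 + 22.737/60 = 0.378950
  E → positive
Point 2:
  φ: 15.005′ = 0.250083°; total 33.250083
  S → negative
  λ: 20.012′ = 0.333533°; total 11.333533
  E → positive
Point 3:
  Latitude: split at 2 digits → 14° and 33.7493′; 14 + 33.7493/60 = 14.562488
  N → positive
  λ: split at 3 digits → 179° and 16.2062′; 179 + 16.2062/60 = 179.270103
  E → positive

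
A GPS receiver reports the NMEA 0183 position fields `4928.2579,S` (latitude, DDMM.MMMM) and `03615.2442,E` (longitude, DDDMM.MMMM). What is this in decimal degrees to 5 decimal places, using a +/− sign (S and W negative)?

-49.47097, 36.25407

Lat: split at 2 digits → 49° and 28.2579′; 49 + 28.2579/60 = 49.470965
S → negative
Lon: split at 3 digits → 036° and 15.2442′; 36 + 15.2442/60 = 36.254070
E → positive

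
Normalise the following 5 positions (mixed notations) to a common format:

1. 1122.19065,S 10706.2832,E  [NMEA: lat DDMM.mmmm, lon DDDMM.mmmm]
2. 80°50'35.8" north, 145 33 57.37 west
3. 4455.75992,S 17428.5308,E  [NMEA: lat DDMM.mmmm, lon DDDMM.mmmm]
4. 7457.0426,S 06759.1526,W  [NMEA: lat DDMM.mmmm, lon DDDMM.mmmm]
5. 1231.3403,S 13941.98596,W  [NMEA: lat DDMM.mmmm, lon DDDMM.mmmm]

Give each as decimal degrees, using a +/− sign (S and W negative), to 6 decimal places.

1. -11.369844, 107.104720
2. 80.843278, -145.565936
3. -44.929332, 174.475513
4. -74.950710, -67.985877
5. -12.522338, -139.699766

Point 1:
  φ: degrees = first 2 digits = 11, minutes = 22.19065; 11 + 22.19065/60 = 11.3698442
  hemisphere S, so the sign is −
  Longitude: degrees = first 3 digits = 107, minutes = 6.2832; 107 + 6.2832/60 = 107.1047200
  E → positive
Point 2:
  φ: 80 + 50/60 + 35.8/3600 = 80.8432778
  N → positive
  Lon: 33′ + 57.37″ = 33.95617′; 145 + 33.95617/60 = 145.5659361
  W → negative
Point 3:
  Latitude: split at 2 digits → 44° and 55.75992′; 44 + 55.75992/60 = 44.9293320
  S ⇒ negate
  Lon: split at 3 digits → 174° and 28.5308′; 174 + 28.5308/60 = 174.4755133
  E ⇒ keep positive
Point 4:
  φ: split at 2 digits → 74° and 57.0426′; 74 + 57.0426/60 = 74.9507100
  S → negative
  Longitude: split at 3 digits → 067° and 59.1526′; 67 + 59.1526/60 = 67.9858767
  W ⇒ negate
Point 5:
  Latitude: split at 2 digits → 12° and 31.3403′; 12 + 31.3403/60 = 12.5223383
  hemisphere S, so the sign is −
  Lon: degrees = first 3 digits = 139, minutes = 41.98596; 139 + 41.98596/60 = 139.6997660
  hemisphere W, so the sign is −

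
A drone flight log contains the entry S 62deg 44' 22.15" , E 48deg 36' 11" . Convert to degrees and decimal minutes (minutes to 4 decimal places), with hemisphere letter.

φ: seconds/60 = 0.36917; minutes = 44 + 0.36917 = 44.369167
Lon: seconds/60 = 0.18333; minutes = 36 + 0.18333 = 36.183333

62° 44.3692′ S, 48° 36.1833′ E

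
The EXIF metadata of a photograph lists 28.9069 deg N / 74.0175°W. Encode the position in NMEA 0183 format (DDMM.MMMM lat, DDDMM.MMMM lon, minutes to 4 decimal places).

2854.4140,N / 07401.0500,W

Latitude: 28° + 0.906900 × 60 = 28° 54.414000′
Longitude: minutes = (74.017500 − 74) × 60 = 1.050000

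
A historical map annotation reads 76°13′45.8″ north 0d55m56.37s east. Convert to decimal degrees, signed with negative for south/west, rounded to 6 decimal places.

76.229389, 0.932325

φ: 76 + 13/60 + 45.8/3600 = 76.2293889
N ⇒ keep positive
Lon: 0 + 55/60 + 56.37/3600 = 0.9323250
E ⇒ keep positive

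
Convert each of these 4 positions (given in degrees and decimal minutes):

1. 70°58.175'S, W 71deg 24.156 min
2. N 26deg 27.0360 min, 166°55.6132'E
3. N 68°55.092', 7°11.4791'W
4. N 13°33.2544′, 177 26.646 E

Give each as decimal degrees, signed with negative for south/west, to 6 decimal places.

1. -70.969583, -71.402600
2. 26.450600, 166.926887
3. 68.918200, -7.191318
4. 13.554240, 177.444100

Point 1:
  Latitude: 58.175′ = 0.969583°; total 70.9695833
  hemisphere S, so the sign is −
  λ: 71 + 24.156/60 = 71.4026000
  W ⇒ negate
Point 2:
  φ: 27.036′ = 0.450600°; total 26.4506000
  N → positive
  Longitude: 55.6132′ = 0.926887°; total 166.9268867
  E ⇒ keep positive
Point 3:
  Lat: 55.092′ = 0.918200°; total 68.9182000
  N → positive
  Lon: 11.4791′ = 0.191318°; total 7.1913183
  W → negative
Point 4:
  Latitude: 13 + 33.2544/60 = 13.5542400
  N → positive
  Longitude: 177 + 26.646/60 = 177.4441000
  E ⇒ keep positive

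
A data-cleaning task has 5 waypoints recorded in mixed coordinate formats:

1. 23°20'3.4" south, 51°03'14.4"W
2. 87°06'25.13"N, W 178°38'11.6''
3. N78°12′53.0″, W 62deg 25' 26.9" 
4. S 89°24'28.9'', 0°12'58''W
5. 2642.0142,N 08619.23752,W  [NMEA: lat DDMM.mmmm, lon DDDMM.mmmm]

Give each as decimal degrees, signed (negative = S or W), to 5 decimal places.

1. -23.33428, -51.05400
2. 87.10698, -178.63656
3. 78.21472, -62.42414
4. -89.40803, -0.21611
5. 26.70024, -86.32063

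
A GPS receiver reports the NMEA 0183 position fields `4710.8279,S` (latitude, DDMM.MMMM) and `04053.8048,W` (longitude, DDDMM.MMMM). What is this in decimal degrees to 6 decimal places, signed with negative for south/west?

-47.180465, -40.896747

Latitude: degrees = first 2 digits = 47, minutes = 10.8279; 47 + 10.8279/60 = 47.1804650
hemisphere S, so the sign is −
Lon: degrees = first 3 digits = 40, minutes = 53.8048; 40 + 53.8048/60 = 40.8967467
W ⇒ negate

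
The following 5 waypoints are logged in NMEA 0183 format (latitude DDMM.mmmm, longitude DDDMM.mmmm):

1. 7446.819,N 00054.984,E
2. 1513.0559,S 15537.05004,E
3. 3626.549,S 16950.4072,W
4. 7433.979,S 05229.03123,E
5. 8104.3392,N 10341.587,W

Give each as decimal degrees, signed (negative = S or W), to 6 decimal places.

Point 1:
  Lat: degrees = first 2 digits = 74, minutes = 46.819; 74 + 46.819/60 = 74.7803167
  N ⇒ keep positive
  Lon: degrees = first 3 digits = 0, minutes = 54.984; 0 + 54.984/60 = 0.9164000
  E → positive
Point 2:
  Latitude: split at 2 digits → 15° and 13.0559′; 15 + 13.0559/60 = 15.2175983
  hemisphere S, so the sign is −
  Lon: degrees = first 3 digits = 155, minutes = 37.05004; 155 + 37.05004/60 = 155.6175007
  E → positive
Point 3:
  Latitude: split at 2 digits → 36° and 26.549′; 36 + 26.549/60 = 36.4424833
  S → negative
  Longitude: split at 3 digits → 169° and 50.4072′; 169 + 50.4072/60 = 169.8401200
  W ⇒ negate
Point 4:
  φ: split at 2 digits → 74° and 33.979′; 74 + 33.979/60 = 74.5663167
  S ⇒ negate
  Lon: split at 3 digits → 052° and 29.03123′; 52 + 29.03123/60 = 52.4838538
  E ⇒ keep positive
Point 5:
  Lat: split at 2 digits → 81° and 4.3392′; 81 + 4.3392/60 = 81.0723200
  N → positive
  Lon: split at 3 digits → 103° and 41.587′; 103 + 41.587/60 = 103.6931167
  W → negative

1. 74.780317, 0.916400
2. -15.217598, 155.617501
3. -36.442483, -169.840120
4. -74.566317, 52.483854
5. 81.072320, -103.693117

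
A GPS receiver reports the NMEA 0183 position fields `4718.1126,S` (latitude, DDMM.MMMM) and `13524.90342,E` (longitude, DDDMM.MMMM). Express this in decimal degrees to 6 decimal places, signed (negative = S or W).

Latitude: degrees = first 2 digits = 47, minutes = 18.1126; 47 + 18.1126/60 = 47.3018767
S ⇒ negate
Lon: split at 3 digits → 135° and 24.90342′; 135 + 24.90342/60 = 135.4150570
E ⇒ keep positive

-47.301877, 135.415057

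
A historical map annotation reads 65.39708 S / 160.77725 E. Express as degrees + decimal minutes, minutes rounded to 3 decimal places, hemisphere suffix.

φ: fractional part 0.397080 → 23.82480 minutes
λ: fractional part 0.777250 → 46.63500 minutes

65° 23.825′ S, 160° 46.635′ E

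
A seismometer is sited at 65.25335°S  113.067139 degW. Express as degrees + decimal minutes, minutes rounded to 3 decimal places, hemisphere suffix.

65° 15.201′ S, 113° 4.028′ W

Lat: minutes = (65.253350 − 65) × 60 = 15.20100
Longitude: 113° + 0.067139 × 60 = 113° 4.02834′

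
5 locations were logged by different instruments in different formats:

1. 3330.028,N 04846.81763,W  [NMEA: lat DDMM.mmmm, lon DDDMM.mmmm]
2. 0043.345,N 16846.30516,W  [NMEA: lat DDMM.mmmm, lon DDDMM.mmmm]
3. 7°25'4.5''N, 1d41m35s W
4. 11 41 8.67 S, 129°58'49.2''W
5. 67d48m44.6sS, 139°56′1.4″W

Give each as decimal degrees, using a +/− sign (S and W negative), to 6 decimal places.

Point 1:
  Lat: degrees = first 2 digits = 33, minutes = 30.028; 33 + 30.028/60 = 33.5004667
  N ⇒ keep positive
  λ: degrees = first 3 digits = 48, minutes = 46.81763; 48 + 46.81763/60 = 48.7802938
  W → negative
Point 2:
  φ: split at 2 digits → 00° and 43.345′; 0 + 43.345/60 = 0.7224167
  N ⇒ keep positive
  λ: degrees = first 3 digits = 168, minutes = 46.30516; 168 + 46.30516/60 = 168.7717527
  hemisphere W, so the sign is −
Point 3:
  Latitude: 25′ + 4.5″ = 25.07500′; 7 + 25.07500/60 = 7.4179167
  N → positive
  λ: 1 + 41/60 + 35/3600 = 1.6930556
  W → negative
Point 4:
  Lat: 11 + 41/60 + 8.67/3600 = 11.6857417
  S ⇒ negate
  λ: 129 + 58/60 + 49.2/3600 = 129.9803333
  W ⇒ negate
Point 5:
  φ: 67° + 48/60 + 44.6/3600 = 67 + 0.800000 + 0.012389 = 67.8123889
  S → negative
  Longitude: 139 + 56/60 + 1.4/3600 = 139.9337222
  W → negative

1. 33.500467, -48.780294
2. 0.722417, -168.771753
3. 7.417917, -1.693056
4. -11.685742, -129.980333
5. -67.812389, -139.933722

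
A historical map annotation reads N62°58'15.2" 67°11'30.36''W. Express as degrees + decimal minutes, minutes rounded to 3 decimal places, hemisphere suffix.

62° 58.253′ N, 67° 11.506′ W

φ: seconds/60 = 0.25333; minutes = 58 + 0.25333 = 58.25333
Longitude: 11 + 30.36/60 = 11.50600′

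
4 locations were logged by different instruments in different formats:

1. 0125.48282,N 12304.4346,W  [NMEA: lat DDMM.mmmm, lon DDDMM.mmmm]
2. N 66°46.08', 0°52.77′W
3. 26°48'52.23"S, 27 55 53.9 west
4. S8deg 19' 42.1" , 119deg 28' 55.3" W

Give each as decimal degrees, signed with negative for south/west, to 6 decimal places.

1. 1.424714, -123.073910
2. 66.768000, -0.879500
3. -26.814508, -27.931639
4. -8.328361, -119.482028

Point 1:
  Latitude: degrees = first 2 digits = 1, minutes = 25.48282; 1 + 25.48282/60 = 1.4247137
  N → positive
  λ: split at 3 digits → 123° and 4.4346′; 123 + 4.4346/60 = 123.0739100
  W ⇒ negate
Point 2:
  φ: 46.08′ = 0.768000°; total 66.7680000
  N → positive
  Lon: 0 + 52.77/60 = 0.8795000
  W ⇒ negate
Point 3:
  Lat: 26 + 48/60 + 52.23/3600 = 26.8145083
  hemisphere S, so the sign is −
  λ: 27 + 55/60 + 53.9/3600 = 27.9316389
  hemisphere W, so the sign is −
Point 4:
  Latitude: 19′ + 42.1″ = 19.70167′; 8 + 19.70167/60 = 8.3283611
  hemisphere S, so the sign is −
  Longitude: 119° + 28/60 + 55.3/3600 = 119 + 0.466667 + 0.015361 = 119.4820278
  hemisphere W, so the sign is −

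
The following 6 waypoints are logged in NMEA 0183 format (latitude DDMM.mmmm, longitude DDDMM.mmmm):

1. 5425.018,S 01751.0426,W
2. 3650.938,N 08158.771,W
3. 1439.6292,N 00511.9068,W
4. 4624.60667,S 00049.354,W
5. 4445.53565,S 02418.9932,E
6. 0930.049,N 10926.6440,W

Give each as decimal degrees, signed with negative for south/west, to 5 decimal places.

1. -54.41697, -17.85071
2. 36.84897, -81.97952
3. 14.66049, -5.19845
4. -46.41011, -0.82257
5. -44.75893, 24.31655
6. 9.50082, -109.44407

Point 1:
  Latitude: split at 2 digits → 54° and 25.018′; 54 + 25.018/60 = 54.416967
  S → negative
  λ: degrees = first 3 digits = 17, minutes = 51.0426; 17 + 51.0426/60 = 17.850710
  W ⇒ negate
Point 2:
  φ: degrees = first 2 digits = 36, minutes = 50.938; 36 + 50.938/60 = 36.848967
  N ⇒ keep positive
  λ: degrees = first 3 digits = 81, minutes = 58.771; 81 + 58.771/60 = 81.979517
  hemisphere W, so the sign is −
Point 3:
  Lat: degrees = first 2 digits = 14, minutes = 39.6292; 14 + 39.6292/60 = 14.660487
  N → positive
  Longitude: degrees = first 3 digits = 5, minutes = 11.9068; 5 + 11.9068/60 = 5.198447
  W ⇒ negate
Point 4:
  Lat: degrees = first 2 digits = 46, minutes = 24.60667; 46 + 24.60667/60 = 46.410111
  S → negative
  λ: degrees = first 3 digits = 0, minutes = 49.354; 0 + 49.354/60 = 0.822567
  W ⇒ negate
Point 5:
  φ: split at 2 digits → 44° and 45.53565′; 44 + 45.53565/60 = 44.758928
  S → negative
  Longitude: degrees = first 3 digits = 24, minutes = 18.9932; 24 + 18.9932/60 = 24.316553
  E → positive
Point 6:
  Lat: split at 2 digits → 09° and 30.049′; 9 + 30.049/60 = 9.500817
  N → positive
  λ: split at 3 digits → 109° and 26.644′; 109 + 26.644/60 = 109.444067
  hemisphere W, so the sign is −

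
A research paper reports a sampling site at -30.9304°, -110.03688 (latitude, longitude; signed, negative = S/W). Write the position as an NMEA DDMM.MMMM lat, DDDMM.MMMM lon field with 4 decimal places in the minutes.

3055.8240,S / 11002.2128,W

Latitude is negative → S; |value| = 30.930400
Lat: fractional part 0.930400 → 55.824000 minutes
Longitude is negative → W; |value| = 110.036880
Longitude: 110° + 0.036880 × 60 = 110° 2.212800′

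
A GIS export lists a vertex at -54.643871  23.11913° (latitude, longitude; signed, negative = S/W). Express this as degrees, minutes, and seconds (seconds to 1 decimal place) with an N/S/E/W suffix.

54°38′37.9″ S, 23°07′8.9″ E

Latitude is negative → S; |value| = 54.643871
Lat: 0.643871° → 38.63226′; 0.63226 × 60 = 37.936″
Longitude: 0.119130 × 60 = 7.14780′ → 7′, remainder × 60 = 8.868″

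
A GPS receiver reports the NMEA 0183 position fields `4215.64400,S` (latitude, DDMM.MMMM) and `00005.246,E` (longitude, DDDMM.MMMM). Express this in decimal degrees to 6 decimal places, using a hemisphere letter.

42.260733° S, 0.087433° E

φ: degrees = first 2 digits = 42, minutes = 15.644; 42 + 15.644/60 = 42.2607333
λ: split at 3 digits → 000° and 5.246′; 0 + 5.246/60 = 0.0874333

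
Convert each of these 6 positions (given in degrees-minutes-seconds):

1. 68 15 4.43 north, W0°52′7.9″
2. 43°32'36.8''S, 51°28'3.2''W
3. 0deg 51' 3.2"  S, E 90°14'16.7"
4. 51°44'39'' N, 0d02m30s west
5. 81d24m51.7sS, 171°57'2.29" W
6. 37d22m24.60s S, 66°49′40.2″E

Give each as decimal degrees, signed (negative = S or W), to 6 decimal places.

1. 68.251231, -0.868861
2. -43.543556, -51.467556
3. -0.850889, 90.237972
4. 51.744167, -0.041667
5. -81.414361, -171.950636
6. -37.373500, 66.827833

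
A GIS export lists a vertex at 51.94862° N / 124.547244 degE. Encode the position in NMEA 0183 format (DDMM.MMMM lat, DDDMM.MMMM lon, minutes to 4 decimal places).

φ: 51° + 0.948620 × 60 = 51° 56.917200′
Lon: minutes = (124.547244 − 124) × 60 = 32.834640

5156.9172,N / 12432.8346,E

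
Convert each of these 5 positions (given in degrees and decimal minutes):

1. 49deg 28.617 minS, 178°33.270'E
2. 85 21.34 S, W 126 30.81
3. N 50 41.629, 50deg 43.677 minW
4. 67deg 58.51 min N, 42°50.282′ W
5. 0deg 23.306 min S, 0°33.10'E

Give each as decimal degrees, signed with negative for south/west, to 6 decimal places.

1. -49.476950, 178.554500
2. -85.355667, -126.513500
3. 50.693817, -50.727950
4. 67.975167, -42.838033
5. -0.388433, 0.551667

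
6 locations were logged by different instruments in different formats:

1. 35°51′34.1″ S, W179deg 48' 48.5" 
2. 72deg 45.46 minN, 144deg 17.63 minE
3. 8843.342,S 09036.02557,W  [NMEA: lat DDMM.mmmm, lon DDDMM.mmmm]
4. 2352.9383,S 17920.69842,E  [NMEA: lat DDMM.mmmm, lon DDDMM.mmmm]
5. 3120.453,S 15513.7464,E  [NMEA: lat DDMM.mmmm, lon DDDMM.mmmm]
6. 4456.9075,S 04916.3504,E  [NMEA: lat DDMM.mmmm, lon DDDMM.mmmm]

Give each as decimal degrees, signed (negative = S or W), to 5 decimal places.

1. -35.85947, -179.81347
2. 72.75767, 144.29383
3. -88.72237, -90.60043
4. -23.88231, 179.34497
5. -31.34088, 155.22911
6. -44.94846, 49.27251

Point 1:
  Latitude: 51′ + 34.1″ = 51.56833′; 35 + 51.56833/60 = 35.859472
  S ⇒ negate
  Longitude: 48′ + 48.5″ = 48.80833′; 179 + 48.80833/60 = 179.813472
  W ⇒ negate
Point 2:
  Lat: 72 + 45.46/60 = 72.757667
  N → positive
  Longitude: 144 + 17.63/60 = 144.293833
  E → positive
Point 3:
  Lat: split at 2 digits → 88° and 43.342′; 88 + 43.342/60 = 88.722367
  hemisphere S, so the sign is −
  Longitude: degrees = first 3 digits = 90, minutes = 36.02557; 90 + 36.02557/60 = 90.600426
  hemisphere W, so the sign is −
Point 4:
  φ: split at 2 digits → 23° and 52.9383′; 23 + 52.9383/60 = 23.882305
  S → negative
  λ: degrees = first 3 digits = 179, minutes = 20.69842; 179 + 20.69842/60 = 179.344974
  E → positive
Point 5:
  φ: split at 2 digits → 31° and 20.453′; 31 + 20.453/60 = 31.340883
  S ⇒ negate
  λ: degrees = first 3 digits = 155, minutes = 13.7464; 155 + 13.7464/60 = 155.229107
  E ⇒ keep positive
Point 6:
  φ: degrees = first 2 digits = 44, minutes = 56.9075; 44 + 56.9075/60 = 44.948458
  S → negative
  Lon: split at 3 digits → 049° and 16.3504′; 49 + 16.3504/60 = 49.272507
  E ⇒ keep positive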